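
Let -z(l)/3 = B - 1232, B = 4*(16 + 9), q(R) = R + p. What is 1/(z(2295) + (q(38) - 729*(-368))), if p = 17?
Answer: 1/271723 ≈ 3.6802e-6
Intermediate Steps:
q(R) = 17 + R (q(R) = R + 17 = 17 + R)
B = 100 (B = 4*25 = 100)
z(l) = 3396 (z(l) = -3*(100 - 1232) = -3*(-1132) = 3396)
1/(z(2295) + (q(38) - 729*(-368))) = 1/(3396 + ((17 + 38) - 729*(-368))) = 1/(3396 + (55 + 268272)) = 1/(3396 + 268327) = 1/271723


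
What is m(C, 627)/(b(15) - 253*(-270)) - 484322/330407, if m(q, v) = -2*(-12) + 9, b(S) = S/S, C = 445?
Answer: -33073616711/22570432577 ≈ -1.4654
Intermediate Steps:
b(S) = 1
m(q, v) = 33 (m(q, v) = 24 + 9 = 33)
m(C, 627)/(b(15) - 253*(-270)) - 484322/330407 = 33/(1 - 253*(-270)) - 484322/330407 = 33/(1 + 68310) - 484322*1/330407 = 33/68311 - 484322/330407 = -33073616711/22570432577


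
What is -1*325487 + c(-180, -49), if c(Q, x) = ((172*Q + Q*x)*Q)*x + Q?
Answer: -195600467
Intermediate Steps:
c(Q, x) = Q + Q*x*(172*Q + Q*x) (c(Q, x) = (Q*(172*Q + Q*x))*x + Q = Q*x*(172*Q + Q*x) + Q = Q + Q*x*(172*Q + Q*x))
-1*325487 + c(-180, -49) = -1*325487 - 180*(1 - 180*(-49)² + 172*(-180)*(-49)) = -325487 - 180*(1 - 180*2401 + 1517040) = -325487 - 180*(1 - 432180 + 1517040) = -325487 - 180*1084861 = -325487 - 195274980 = -195600467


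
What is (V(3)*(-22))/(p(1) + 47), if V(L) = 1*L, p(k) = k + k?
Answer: -66/49 ≈ -1.3469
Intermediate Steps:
p(k) = 2*k
V(L) = L
(V(3)*(-22))/(p(1) + 47) = (3*(-22))/(2*1 + 47) = -66/(2 + 47) = -66/49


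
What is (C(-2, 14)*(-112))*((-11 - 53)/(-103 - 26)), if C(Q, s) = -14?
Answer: 100352/129 ≈ 777.92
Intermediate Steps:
(C(-2, 14)*(-112))*((-11 - 53)/(-103 - 26)) = (-14*(-112))*((-11 - 53)/(-103 - 26)) = 1568*(-64/(-129)) = 1568*(-64*(-1/129)) = 1568*(64/129) = 100352/129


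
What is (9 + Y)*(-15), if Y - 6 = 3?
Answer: -270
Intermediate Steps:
Y = 9 (Y = 6 + 3 = 9)
(9 + Y)*(-15) = (9 + 9)*(-15) = 18*(-15) = -270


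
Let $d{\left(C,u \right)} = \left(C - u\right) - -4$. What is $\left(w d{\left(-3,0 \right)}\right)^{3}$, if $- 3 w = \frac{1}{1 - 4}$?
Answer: $\frac{1}{729} \approx 0.0013717$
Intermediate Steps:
$d{\left(C,u \right)} = 4 + C - u$ ($d{\left(C,u \right)} = \left(C - u\right) + 4 = 4 + C - u$)
$w = \frac{1}{9}$ ($w = - \frac{1}{3 \left(1 - 4\right)} = - \frac{1}{3 \left(-3\right)} = \left(- \frac{1}{3}\right) \left(- \frac{1}{3}\right) = \frac{1}{9} \approx 0.11111$)
$\left(w d{\left(-3,0 \right)}\right)^{3} = \left(\frac{4 - 3 - 0}{9}\right)^{3} = \left(\frac{4 - 3 + 0}{9}\right)^{3} = \left(\frac{1}{9} \cdot 1\right)^{3} = \left(\frac{1}{9}\right)^{3} = \frac{1}{729}$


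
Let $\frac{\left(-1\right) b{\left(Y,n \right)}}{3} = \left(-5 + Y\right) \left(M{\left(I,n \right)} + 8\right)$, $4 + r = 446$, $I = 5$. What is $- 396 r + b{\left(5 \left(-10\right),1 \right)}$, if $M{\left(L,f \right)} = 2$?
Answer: $-173382$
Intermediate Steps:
$r = 442$ ($r = -4 + 446 = 442$)
$b{\left(Y,n \right)} = 150 - 30 Y$ ($b{\left(Y,n \right)} = - 3 \left(-5 + Y\right) \left(2 + 8\right) = - 3 \left(-5 + Y\right) 10 = - 3 \left(-50 + 10 Y\right) = 150 - 30 Y$)
$- 396 r + b{\left(5 \left(-10\right),1 \right)} = \left(-396\right) 442 - \left(-150 + 30 \cdot 5 \left(-10\right)\right) = -175032 + \left(150 - -1500\right) = -175032 + \left(150 + 1500\right) = -175032 + 1650 = -173382$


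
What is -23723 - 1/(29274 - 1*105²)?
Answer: -432921028/18249 ≈ -23723.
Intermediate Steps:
-23723 - 1/(29274 - 1*105²) = -23723 - 1/(29274 - 1*11025) = -23723 - 1/(29274 - 11025) = -23723 - 1/18249 = -432921028/18249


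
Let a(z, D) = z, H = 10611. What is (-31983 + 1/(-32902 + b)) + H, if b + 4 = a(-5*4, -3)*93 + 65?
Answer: -741629773/34701 ≈ -21372.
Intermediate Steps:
b = -1799 (b = -4 + (-5*4*93 + 65) = -4 + (-20*93 + 65) = -4 + (-1860 + 65) = -4 - 1795 = -1799)
(-31983 + 1/(-32902 + b)) + H = (-31983 + 1/(-32902 - 1799)) + 10611 = (-31983 + 1/(-34701)) + 10611 = (-31983 - 1/34701) + 10611 = -1109842084/34701 + 10611 = -741629773/34701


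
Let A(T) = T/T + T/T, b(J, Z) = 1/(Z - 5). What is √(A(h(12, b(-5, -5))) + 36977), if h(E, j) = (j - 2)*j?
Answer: √36979 ≈ 192.30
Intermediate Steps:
b(J, Z) = 1/(-5 + Z)
h(E, j) = j*(-2 + j) (h(E, j) = (-2 + j)*j = j*(-2 + j))
A(T) = 2 (A(T) = 1 + 1 = 2)
√(A(h(12, b(-5, -5))) + 36977) = √(2 + 36977) = √36979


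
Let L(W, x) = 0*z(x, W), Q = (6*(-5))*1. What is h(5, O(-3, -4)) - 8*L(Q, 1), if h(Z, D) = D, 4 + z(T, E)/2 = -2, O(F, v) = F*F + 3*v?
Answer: -3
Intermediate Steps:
O(F, v) = F**2 + 3*v
z(T, E) = -12 (z(T, E) = -8 + 2*(-2) = -8 - 4 = -12)
Q = -30 (Q = -30*1 = -30)
L(W, x) = 0 (L(W, x) = 0*(-12) = 0)
h(5, O(-3, -4)) - 8*L(Q, 1) = ((-3)**2 + 3*(-4)) - 8*0 = (9 - 12) + 0 = -3 + 0 = -3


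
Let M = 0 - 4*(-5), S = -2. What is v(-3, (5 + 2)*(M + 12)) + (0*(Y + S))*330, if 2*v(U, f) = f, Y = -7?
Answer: 112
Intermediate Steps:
M = 20 (M = 0 + 20 = 20)
v(U, f) = f/2
v(-3, (5 + 2)*(M + 12)) + (0*(Y + S))*330 = ((5 + 2)*(20 + 12))/2 + (0*(-7 - 2))*330 = (7*32)/2 + (0*(-9))*330 = (1/2)*224 + 0*330 = 112 + 0 = 112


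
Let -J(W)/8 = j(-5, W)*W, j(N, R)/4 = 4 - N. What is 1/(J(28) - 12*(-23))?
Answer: -1/7788 ≈ -0.00012840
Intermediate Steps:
j(N, R) = 16 - 4*N (j(N, R) = 4*(4 - N) = 16 - 4*N)
J(W) = -288*W (J(W) = -8*(16 - 4*(-5))*W = -8*(16 + 20)*W = -288*W)
1/(J(28) - 12*(-23)) = 1/(-288*28 - 12*(-23)) = 1/(-8064 + 276) = 1/(-7788) = -1/7788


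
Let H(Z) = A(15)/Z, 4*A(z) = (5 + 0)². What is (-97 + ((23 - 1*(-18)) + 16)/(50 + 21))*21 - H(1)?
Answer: -575495/284 ≈ -2026.4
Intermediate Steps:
A(z) = 25/4 (A(z) = (5 + 0)²/4 = (¼)*5² = (¼)*25 = 25/4)
H(Z) = 25/(4*Z)
(-97 + ((23 - 1*(-18)) + 16)/(50 + 21))*21 - H(1) = (-97 + ((23 - 1*(-18)) + 16)/(50 + 21))*21 - 25/(4*1) = (-97 + ((23 + 18) + 16)/71)*21 - 25/4 = (-97 + (41 + 16)*(1/71))*21 - 1*25/4 = (-97 + 57*(1/71))*21 - 25/4 = (-97 + 57/71)*21 - 25/4 = -6830/71*21 - 25/4 = -143430/71 - 25/4 = -575495/284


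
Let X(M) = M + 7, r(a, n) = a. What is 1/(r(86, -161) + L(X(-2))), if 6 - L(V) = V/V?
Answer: 1/91 ≈ 0.010989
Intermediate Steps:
X(M) = 7 + M
L(V) = 5 (L(V) = 6 - V/V = 6 - 1*1 = 6 - 1 = 5)
1/(r(86, -161) + L(X(-2))) = 1/(86 + 5) = 1/91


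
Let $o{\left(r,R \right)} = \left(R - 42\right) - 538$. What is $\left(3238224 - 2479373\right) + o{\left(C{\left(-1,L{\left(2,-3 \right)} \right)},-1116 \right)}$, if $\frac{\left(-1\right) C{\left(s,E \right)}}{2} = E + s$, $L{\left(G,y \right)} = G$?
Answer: $757155$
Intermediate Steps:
$C{\left(s,E \right)} = - 2 E - 2 s$ ($C{\left(s,E \right)} = - 2 \left(E + s\right) = - 2 E - 2 s$)
$o{\left(r,R \right)} = -580 + R$ ($o{\left(r,R \right)} = \left(-42 + R\right) - 538 = -580 + R$)
$\left(3238224 - 2479373\right) + o{\left(C{\left(-1,L{\left(2,-3 \right)} \right)},-1116 \right)} = \left(3238224 - 2479373\right) - 1696 = 758851 - 1696 = 757155$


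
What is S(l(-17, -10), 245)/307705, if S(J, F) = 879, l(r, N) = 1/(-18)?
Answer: 879/307705 ≈ 0.0028566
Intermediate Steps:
l(r, N) = -1/18
S(l(-17, -10), 245)/307705 = 879/307705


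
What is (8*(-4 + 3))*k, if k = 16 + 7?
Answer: -184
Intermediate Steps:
k = 23
(8*(-4 + 3))*k = (8*(-4 + 3))*23 = (8*(-1))*23 = -8*23 = -184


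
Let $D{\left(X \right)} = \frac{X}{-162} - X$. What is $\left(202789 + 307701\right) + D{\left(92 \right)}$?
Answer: $\frac{41342192}{81} \approx 5.104 \cdot 10^{5}$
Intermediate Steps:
$D{\left(X \right)} = - \frac{163 X}{162}$ ($D{\left(X \right)} = X \left(- \frac{1}{162}\right) - X = - \frac{X}{162} - X = - \frac{163 X}{162}$)
$\left(202789 + 307701\right) + D{\left(92 \right)} = \left(202789 + 307701\right) - \frac{7498}{81} = 510490 - \frac{7498}{81} = \frac{41342192}{81}$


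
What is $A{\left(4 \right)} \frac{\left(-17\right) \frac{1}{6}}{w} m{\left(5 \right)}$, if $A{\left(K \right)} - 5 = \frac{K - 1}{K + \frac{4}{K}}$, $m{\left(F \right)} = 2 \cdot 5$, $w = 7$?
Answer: $- \frac{68}{3} \approx -22.667$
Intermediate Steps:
$m{\left(F \right)} = 10$
$A{\left(K \right)} = 5 + \frac{-1 + K}{K + \frac{4}{K}}$ ($A{\left(K \right)} = 5 + \frac{K - 1}{K + \frac{4}{K}} = 5 + \frac{-1 + K}{K + \frac{4}{K}}$)
$A{\left(4 \right)} \frac{\left(-17\right) \frac{1}{6}}{w} m{\left(5 \right)} = \frac{20 - 4 + 6 \cdot 4^{2}}{4 + 4^{2}} \frac{\left(-17\right) \frac{1}{6}}{7} \cdot 10 = \frac{20 - 4 + 6 \cdot 16}{4 + 16} \left(-17\right) \frac{1}{6} \cdot \frac{1}{7} \cdot 10 = \frac{20 - 4 + 96}{20} \left(\left(- \frac{17}{6}\right) \frac{1}{7}\right) 10 = \frac{1}{20} \cdot 112 \left(- \frac{17}{42}\right) 10 = \frac{28}{5} \left(- \frac{17}{42}\right) 10 = \left(- \frac{34}{15}\right) 10 = - \frac{68}{3}$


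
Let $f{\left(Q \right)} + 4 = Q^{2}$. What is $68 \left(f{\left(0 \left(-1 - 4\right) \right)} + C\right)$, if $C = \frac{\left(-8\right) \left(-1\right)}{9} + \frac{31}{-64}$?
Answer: $- \frac{35207}{144} \approx -244.49$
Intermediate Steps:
$C = \frac{233}{576}$ ($C = 8 \cdot \frac{1}{9} + 31 \left(- \frac{1}{64}\right) = \frac{8}{9} - \frac{31}{64} = \frac{233}{576} \approx 0.40451$)
$f{\left(Q \right)} = -4 + Q^{2}$
$68 \left(f{\left(0 \left(-1 - 4\right) \right)} + C\right) = 68 \left(\left(-4 + \left(0 \left(-1 - 4\right)\right)^{2}\right) + \frac{233}{576}\right) = 68 \left(\left(-4 + \left(0 \left(-5\right)\right)^{2}\right) + \frac{233}{576}\right) = 68 \left(\left(-4 + 0^{2}\right) + \frac{233}{576}\right) = 68 \left(\left(-4 + 0\right) + \frac{233}{576}\right) = 68 \left(-4 + \frac{233}{576}\right) = 68 \left(- \frac{2071}{576}\right) = - \frac{35207}{144}$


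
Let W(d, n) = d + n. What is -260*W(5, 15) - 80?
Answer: -5280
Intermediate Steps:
-260*W(5, 15) - 80 = -260*(5 + 15) - 80 = -260*20 - 80 = -5200 - 80 = -5280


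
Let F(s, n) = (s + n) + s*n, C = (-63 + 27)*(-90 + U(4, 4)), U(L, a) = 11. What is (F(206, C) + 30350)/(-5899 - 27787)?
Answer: -309632/16843 ≈ -18.383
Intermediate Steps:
C = 2844 (C = (-63 + 27)*(-90 + 11) = -36*(-79) = 2844)
F(s, n) = n + s + n*s (F(s, n) = (n + s) + n*s = n + s + n*s)
(F(206, C) + 30350)/(-5899 - 27787) = ((2844 + 206 + 2844*206) + 30350)/(-5899 - 27787) = ((2844 + 206 + 585864) + 30350)/(-33686) = (588914 + 30350)*(-1/33686) = 619264*(-1/33686) = -309632/16843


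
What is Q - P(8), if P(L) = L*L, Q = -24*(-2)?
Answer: -16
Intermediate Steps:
Q = 48
P(L) = L²
Q - P(8) = 48 - 1*8² = 48 - 1*64 = 48 - 64 = -16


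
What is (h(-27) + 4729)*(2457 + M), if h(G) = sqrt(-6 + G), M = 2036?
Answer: 21247397 + 4493*I*sqrt(33) ≈ 2.1247e+7 + 25810.0*I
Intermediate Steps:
(h(-27) + 4729)*(2457 + M) = (sqrt(-6 - 27) + 4729)*(2457 + 2036) = (sqrt(-33) + 4729)*4493 = (I*sqrt(33) + 4729)*4493 = (4729 + I*sqrt(33))*4493 = 21247397 + 4493*I*sqrt(33)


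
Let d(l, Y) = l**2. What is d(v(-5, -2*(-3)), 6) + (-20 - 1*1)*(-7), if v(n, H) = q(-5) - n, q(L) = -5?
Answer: 147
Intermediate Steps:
v(n, H) = -5 - n
d(v(-5, -2*(-3)), 6) + (-20 - 1*1)*(-7) = (-5 - 1*(-5))**2 + (-20 - 1*1)*(-7) = (-5 + 5)**2 + (-20 - 1)*(-7) = 0**2 - 21*(-7) = 0 + 147 = 147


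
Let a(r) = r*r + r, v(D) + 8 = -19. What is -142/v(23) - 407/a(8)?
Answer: -85/216 ≈ -0.39352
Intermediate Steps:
v(D) = -27 (v(D) = -8 - 19 = -27)
a(r) = r + r² (a(r) = r² + r = r + r²)
-142/v(23) - 407/a(8) = -142/(-27) - 407*1/(8*(1 + 8)) = -142*(-1/27) - 407/(8*9) = 142/27 - 407/72 = -85/216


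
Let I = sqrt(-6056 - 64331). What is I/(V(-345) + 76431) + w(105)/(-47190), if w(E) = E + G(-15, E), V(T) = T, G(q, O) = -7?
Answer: -49/23595 + I*sqrt(70387)/76086 ≈ -0.0020767 + 0.0034869*I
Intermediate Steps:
w(E) = -7 + E (w(E) = E - 7 = -7 + E)
I = I*sqrt(70387) (I = sqrt(-70387) = I*sqrt(70387) ≈ 265.31*I)
I/(V(-345) + 76431) + w(105)/(-47190) = (I*sqrt(70387))/(-345 + 76431) + (-7 + 105)/(-47190) = (I*sqrt(70387))/76086 + 98*(-1/47190) = (I*sqrt(70387))*(1/76086) - 49/23595 = I*sqrt(70387)/76086 - 49/23595 = -49/23595 + I*sqrt(70387)/76086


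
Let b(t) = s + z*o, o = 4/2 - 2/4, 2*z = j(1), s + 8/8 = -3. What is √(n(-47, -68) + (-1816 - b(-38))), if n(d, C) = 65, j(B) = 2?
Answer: I*√6994/2 ≈ 41.815*I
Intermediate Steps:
s = -4 (s = -1 - 3 = -4)
z = 1 (z = (½)*2 = 1)
o = 3/2 (o = 4*(½) - 2*¼ = 2 - ½ = 3/2 ≈ 1.5000)
b(t) = -5/2 (b(t) = -4 + 1*(3/2) = -4 + 3/2 = -5/2)
√(n(-47, -68) + (-1816 - b(-38))) = √(65 + (-1816 - 1*(-5/2))) = √(65 + (-1816 + 5/2)) = √(65 - 3627/2) = √(-3497/2) = I*√6994/2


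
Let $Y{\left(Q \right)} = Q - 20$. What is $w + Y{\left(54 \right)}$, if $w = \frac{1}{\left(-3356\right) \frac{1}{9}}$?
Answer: $\frac{114095}{3356} \approx 33.997$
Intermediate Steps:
$Y{\left(Q \right)} = -20 + Q$ ($Y{\left(Q \right)} = Q - 20 = -20 + Q$)
$w = - \frac{9}{3356}$ ($w = \frac{1}{\left(-3356\right) \frac{1}{9}} = \frac{1}{- \frac{3356}{9}} = - \frac{9}{3356} \approx -0.0026818$)
$w + Y{\left(54 \right)} = - \frac{9}{3356} + \left(-20 + 54\right) = - \frac{9}{3356} + 34 = \frac{114095}{3356}$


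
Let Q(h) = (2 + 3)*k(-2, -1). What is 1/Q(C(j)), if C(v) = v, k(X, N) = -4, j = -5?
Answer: -1/20 ≈ -0.050000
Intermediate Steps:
Q(h) = -20 (Q(h) = (2 + 3)*(-4) = 5*(-4) = -20)
1/Q(C(j)) = 1/(-20) = -1/20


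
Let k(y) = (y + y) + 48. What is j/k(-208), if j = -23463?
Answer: 23463/368 ≈ 63.758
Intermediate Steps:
k(y) = 48 + 2*y (k(y) = 2*y + 48 = 48 + 2*y)
j/k(-208) = -23463/(48 + 2*(-208)) = -23463/(48 - 416) = -23463/(-368) = -23463*(-1/368) = 23463/368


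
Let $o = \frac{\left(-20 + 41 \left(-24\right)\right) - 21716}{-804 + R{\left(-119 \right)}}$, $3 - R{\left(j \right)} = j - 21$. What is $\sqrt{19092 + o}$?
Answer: $\frac{2 \sqrt{2089178413}}{661} \approx 138.3$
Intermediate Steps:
$R{\left(j \right)} = 24 - j$ ($R{\left(j \right)} = 3 - \left(j - 21\right) = 3 - \left(-21 + j\right) = 24 - j$)
$o = \frac{22720}{661}$ ($o = \frac{\left(-20 + 41 \left(-24\right)\right) - 21716}{-804 + \left(24 - -119\right)} = \frac{\left(-20 - 984\right) - 21716}{-804 + \left(24 + 119\right)} = \frac{-1004 - 21716}{-804 + 143} = - \frac{22720}{-661} = \left(-22720\right) \left(- \frac{1}{661}\right) = \frac{22720}{661} \approx 34.372$)
$\sqrt{19092 + o} = \sqrt{19092 + \frac{22720}{661}} = \sqrt{\frac{12642532}{661}} = \frac{2 \sqrt{2089178413}}{661}$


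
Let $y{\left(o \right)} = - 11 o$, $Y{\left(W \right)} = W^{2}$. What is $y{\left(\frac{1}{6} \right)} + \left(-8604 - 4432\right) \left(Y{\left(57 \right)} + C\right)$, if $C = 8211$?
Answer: $- \frac{896355371}{6} \approx -1.4939 \cdot 10^{8}$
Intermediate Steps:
$y{\left(\frac{1}{6} \right)} + \left(-8604 - 4432\right) \left(Y{\left(57 \right)} + C\right) = - \frac{11}{6} + \left(-8604 - 4432\right) \left(57^{2} + 8211\right) = \left(-11\right) \frac{1}{6} - 13036 \left(3249 + 8211\right) = - \frac{11}{6} - 149392560 = - \frac{896355371}{6}$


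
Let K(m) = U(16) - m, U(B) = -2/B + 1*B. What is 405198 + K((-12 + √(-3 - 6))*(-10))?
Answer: 3240751/8 + 30*I ≈ 4.0509e+5 + 30.0*I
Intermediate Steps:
U(B) = B - 2/B (U(B) = -2/B + B = B - 2/B)
K(m) = 127/8 - m (K(m) = (16 - 2/16) - m = (16 - 2*1/16) - m = (16 - ⅛) - m = 127/8 - m)
405198 + K((-12 + √(-3 - 6))*(-10)) = 405198 + (127/8 - (-12 + √(-3 - 6))*(-10)) = 405198 + (127/8 - (-12 + √(-9))*(-10)) = 405198 + (127/8 - (-12 + 3*I)*(-10)) = 405198 + (127/8 - (120 - 30*I)) = 405198 + (127/8 + (-120 + 30*I)) = 405198 + (-833/8 + 30*I) = 3240751/8 + 30*I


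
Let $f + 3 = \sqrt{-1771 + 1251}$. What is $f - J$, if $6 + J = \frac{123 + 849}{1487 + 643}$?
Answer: $\frac{903}{355} + 2 i \sqrt{130} \approx 2.5437 + 22.803 i$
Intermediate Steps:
$f = -3 + 2 i \sqrt{130}$ ($f = -3 + \sqrt{-1771 + 1251} = -3 + \sqrt{-520} = -3 + 2 i \sqrt{130} \approx -3.0 + 22.803 i$)
$J = - \frac{1968}{355}$ ($J = -6 + \frac{123 + 849}{1487 + 643} = -6 + \frac{972}{2130} = -6 + 972 \cdot \frac{1}{2130} = -6 + \frac{162}{355} = - \frac{1968}{355} \approx -5.5437$)
$f - J = \left(-3 + 2 i \sqrt{130}\right) - - \frac{1968}{355} = \left(-3 + 2 i \sqrt{130}\right) + \frac{1968}{355} = \frac{903}{355} + 2 i \sqrt{130}$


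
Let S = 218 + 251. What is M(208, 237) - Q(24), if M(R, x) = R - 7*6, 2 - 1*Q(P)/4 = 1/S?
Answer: 74106/469 ≈ 158.01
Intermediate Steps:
S = 469
Q(P) = 3748/469 (Q(P) = 8 - 4/469 = 3748/469)
M(R, x) = -42 + R (M(R, x) = R - 42 = -42 + R)
M(208, 237) - Q(24) = (-42 + 208) - 1*3748/469 = 166 - 3748/469 = 74106/469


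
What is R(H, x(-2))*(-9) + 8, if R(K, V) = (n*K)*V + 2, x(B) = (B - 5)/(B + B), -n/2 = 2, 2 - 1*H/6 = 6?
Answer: -1522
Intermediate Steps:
H = -24 (H = 12 - 6*6 = 12 - 36 = -24)
n = -4 (n = -2*2 = -4)
x(B) = (-5 + B)/(2*B) (x(B) = (-5 + B)/((2*B)) = (-5 + B)*(1/(2*B)) = (-5 + B)/(2*B))
R(K, V) = 2 - 4*K*V (R(K, V) = (-4*K)*V + 2 = -4*K*V + 2 = 2 - 4*K*V)
R(H, x(-2))*(-9) + 8 = (2 - 4*(-24)*(½)*(-5 - 2)/(-2))*(-9) + 8 = (2 - 4*(-24)*(½)*(-½)*(-7))*(-9) + 8 = (2 - 4*(-24)*7/4)*(-9) + 8 = (2 + 168)*(-9) + 8 = 170*(-9) + 8 = -1530 + 8 = -1522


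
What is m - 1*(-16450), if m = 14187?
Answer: 30637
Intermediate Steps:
m - 1*(-16450) = 14187 - 1*(-16450) = 14187 + 16450 = 30637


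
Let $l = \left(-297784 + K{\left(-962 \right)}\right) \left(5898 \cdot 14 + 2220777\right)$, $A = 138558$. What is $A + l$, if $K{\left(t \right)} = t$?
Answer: $-688116161796$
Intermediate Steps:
$l = -688116300354$ ($l = \left(-297784 - 962\right) \left(5898 \cdot 14 + 2220777\right) = - 298746 \left(82572 + 2220777\right) = \left(-298746\right) 2303349 = -688116300354$)
$A + l = 138558 - 688116300354 = -688116161796$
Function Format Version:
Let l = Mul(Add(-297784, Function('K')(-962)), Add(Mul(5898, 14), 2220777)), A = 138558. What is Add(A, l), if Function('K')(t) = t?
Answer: -688116161796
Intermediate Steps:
l = -688116300354 (l = Mul(Add(-297784, -962), Add(Mul(5898, 14), 2220777)) = Mul(-298746, Add(82572, 2220777)) = Mul(-298746, 2303349) = -688116300354)
Add(A, l) = Add(138558, -688116300354) = -688116161796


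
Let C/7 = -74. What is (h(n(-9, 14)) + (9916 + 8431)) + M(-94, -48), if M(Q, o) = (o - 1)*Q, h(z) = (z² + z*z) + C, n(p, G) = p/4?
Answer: 179561/8 ≈ 22445.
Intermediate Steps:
C = -518 (C = 7*(-74) = -518)
n(p, G) = p/4 (n(p, G) = p*(¼) = p/4)
h(z) = -518 + 2*z² (h(z) = (z² + z*z) - 518 = (z² + z²) - 518 = 2*z² - 518 = -518 + 2*z²)
M(Q, o) = Q*(-1 + o) (M(Q, o) = (-1 + o)*Q = Q*(-1 + o))
(h(n(-9, 14)) + (9916 + 8431)) + M(-94, -48) = ((-518 + 2*((¼)*(-9))²) + (9916 + 8431)) - 94*(-1 - 48) = ((-518 + 2*(-9/4)²) + 18347) - 94*(-49) = ((-518 + 2*(81/16)) + 18347) + 4606 = ((-518 + 81/8) + 18347) + 4606 = (-4063/8 + 18347) + 4606 = 142713/8 + 4606 = 179561/8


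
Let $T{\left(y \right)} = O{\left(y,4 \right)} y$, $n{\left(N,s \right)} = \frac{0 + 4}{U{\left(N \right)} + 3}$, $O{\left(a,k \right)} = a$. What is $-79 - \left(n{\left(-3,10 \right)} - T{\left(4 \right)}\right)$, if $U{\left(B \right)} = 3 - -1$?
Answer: $- \frac{445}{7} \approx -63.571$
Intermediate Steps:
$U{\left(B \right)} = 4$ ($U{\left(B \right)} = 3 + 1 = 4$)
$n{\left(N,s \right)} = \frac{4}{7}$ ($n{\left(N,s \right)} = \frac{0 + 4}{4 + 3} = \frac{4}{7}$)
$T{\left(y \right)} = y^{2}$ ($T{\left(y \right)} = y y = y^{2}$)
$-79 - \left(n{\left(-3,10 \right)} - T{\left(4 \right)}\right) = -79 - \left(\frac{4}{7} - 4^{2}\right) = -79 - \left(\frac{4}{7} - 16\right) = -79 - - \frac{108}{7} = -79 + \frac{108}{7} = - \frac{445}{7}$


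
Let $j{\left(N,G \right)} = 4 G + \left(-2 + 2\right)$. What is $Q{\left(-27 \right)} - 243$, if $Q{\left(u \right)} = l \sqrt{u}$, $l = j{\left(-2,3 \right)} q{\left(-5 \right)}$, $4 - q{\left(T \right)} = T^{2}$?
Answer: $-243 - 756 i \sqrt{3} \approx -243.0 - 1309.4 i$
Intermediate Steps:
$q{\left(T \right)} = 4 - T^{2}$
$j{\left(N,G \right)} = 4 G$ ($j{\left(N,G \right)} = 4 G + 0 = 4 G$)
$l = -252$ ($l = 4 \cdot 3 \left(4 - \left(-5\right)^{2}\right) = 12 \left(4 - 25\right) = 12 \left(-21\right) = -252$)
$Q{\left(u \right)} = - 252 \sqrt{u}$
$Q{\left(-27 \right)} - 243 = - 252 \sqrt{-27} - 243 = - 252 \cdot 3 i \sqrt{3} - 243 = - 756 i \sqrt{3} - 243 = -243 - 756 i \sqrt{3}$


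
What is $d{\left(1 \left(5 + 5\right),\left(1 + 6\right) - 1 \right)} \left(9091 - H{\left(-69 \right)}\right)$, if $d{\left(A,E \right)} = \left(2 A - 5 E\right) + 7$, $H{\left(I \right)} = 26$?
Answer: $-27195$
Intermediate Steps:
$d{\left(A,E \right)} = 7 - 5 E + 2 A$ ($d{\left(A,E \right)} = \left(- 5 E + 2 A\right) + 7 = 7 - 5 E + 2 A$)
$d{\left(1 \left(5 + 5\right),\left(1 + 6\right) - 1 \right)} \left(9091 - H{\left(-69 \right)}\right) = \left(7 - 5 \left(\left(1 + 6\right) - 1\right) + 2 \cdot 1 \left(5 + 5\right)\right) \left(9091 - 26\right) = \left(7 - 5 \left(7 - 1\right) + 2 \cdot 1 \cdot 10\right) \left(9091 - 26\right) = \left(7 - 30 + 2 \cdot 10\right) 9065 = \left(7 - 30 + 20\right) 9065 = \left(-3\right) 9065 = -27195$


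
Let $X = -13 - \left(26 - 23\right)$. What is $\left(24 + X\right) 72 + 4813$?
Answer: $5389$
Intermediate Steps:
$X = -16$ ($X = -13 - \left(26 - 23\right) = -13 - 3 = -16$)
$\left(24 + X\right) 72 + 4813 = \left(24 - 16\right) 72 + 4813 = 8 \cdot 72 + 4813 = 576 + 4813 = 5389$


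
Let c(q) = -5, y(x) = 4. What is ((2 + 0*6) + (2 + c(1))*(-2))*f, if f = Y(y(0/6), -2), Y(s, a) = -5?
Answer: -40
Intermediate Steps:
f = -5
((2 + 0*6) + (2 + c(1))*(-2))*f = ((2 + 0*6) + (2 - 5)*(-2))*(-5) = ((2 + 0) - 3*(-2))*(-5) = (2 + 6)*(-5) = 8*(-5) = -40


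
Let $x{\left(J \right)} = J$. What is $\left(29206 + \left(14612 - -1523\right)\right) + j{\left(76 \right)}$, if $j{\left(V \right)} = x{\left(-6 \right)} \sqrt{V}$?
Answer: $45341 - 12 \sqrt{19} \approx 45289.0$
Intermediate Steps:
$j{\left(V \right)} = - 6 \sqrt{V}$
$\left(29206 + \left(14612 - -1523\right)\right) + j{\left(76 \right)} = \left(29206 + \left(14612 - -1523\right)\right) - 6 \sqrt{76} = \left(29206 + \left(14612 + 1523\right)\right) - 6 \cdot 2 \sqrt{19} = \left(29206 + 16135\right) - 12 \sqrt{19} = 45341 - 12 \sqrt{19}$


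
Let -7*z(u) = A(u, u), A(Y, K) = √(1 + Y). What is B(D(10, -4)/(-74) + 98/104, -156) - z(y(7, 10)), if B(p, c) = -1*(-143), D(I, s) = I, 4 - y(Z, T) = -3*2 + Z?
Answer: 1003/7 ≈ 143.29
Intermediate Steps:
y(Z, T) = 10 - Z (y(Z, T) = 4 - (-3*2 + Z) = 4 - (-6 + Z) = 4 + (6 - Z) = 10 - Z)
z(u) = -√(1 + u)/7
B(p, c) = 143
B(D(10, -4)/(-74) + 98/104, -156) - z(y(7, 10)) = 143 - (-1)*√(1 + (10 - 1*7))/7 = 143 - (-1)*√(1 + (10 - 7))/7 = 143 - (-1)*√(1 + 3)/7 = 143 - (-1)*√4/7 = 143 - (-1)*2/7 = 143 - 1*(-2/7) = 143 + 2/7 = 1003/7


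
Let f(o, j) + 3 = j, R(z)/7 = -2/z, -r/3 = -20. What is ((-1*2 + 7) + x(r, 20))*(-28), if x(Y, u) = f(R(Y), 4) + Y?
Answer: -1848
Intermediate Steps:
r = 60 (r = -3*(-20) = 60)
R(z) = -14/z (R(z) = 7*(-2/z) = -14/z)
f(o, j) = -3 + j
x(Y, u) = 1 + Y (x(Y, u) = (-3 + 4) + Y = 1 + Y)
((-1*2 + 7) + x(r, 20))*(-28) = ((-1*2 + 7) + (1 + 60))*(-28) = ((-2 + 7) + 61)*(-28) = (5 + 61)*(-28) = 66*(-28) = -1848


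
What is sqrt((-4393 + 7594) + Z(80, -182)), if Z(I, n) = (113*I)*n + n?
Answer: I*sqrt(1642261) ≈ 1281.5*I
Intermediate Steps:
Z(I, n) = n + 113*I*n (Z(I, n) = 113*I*n + n = n + 113*I*n)
sqrt((-4393 + 7594) + Z(80, -182)) = sqrt((-4393 + 7594) - 182*(1 + 113*80)) = sqrt(3201 - 182*(1 + 9040)) = sqrt(3201 - 182*9041) = sqrt(3201 - 1645462) = sqrt(-1642261) = I*sqrt(1642261)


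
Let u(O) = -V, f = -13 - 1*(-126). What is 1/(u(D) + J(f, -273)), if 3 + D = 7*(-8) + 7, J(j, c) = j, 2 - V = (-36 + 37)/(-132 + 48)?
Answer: 84/9323 ≈ 0.0090100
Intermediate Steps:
V = 169/84 (V = 2 - (-36 + 37)/(-132 + 48) = 2 - 1/(-84) = 2 - (-1)/84 = 2 - 1*(-1/84) = 2 + 1/84 = 169/84 ≈ 2.0119)
f = 113 (f = -13 + 126 = 113)
D = -52 (D = -3 + (7*(-8) + 7) = -3 + (-56 + 7) = -3 - 49 = -52)
u(O) = -169/84 (u(O) = -1*169/84 = -169/84)
1/(u(D) + J(f, -273)) = 1/(-169/84 + 113) = 1/(9323/84) = 84/9323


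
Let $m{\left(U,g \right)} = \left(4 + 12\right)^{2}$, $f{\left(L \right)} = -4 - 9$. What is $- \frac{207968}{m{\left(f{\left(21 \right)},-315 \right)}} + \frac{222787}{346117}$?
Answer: $- \frac{2247632087}{2768936} \approx -811.73$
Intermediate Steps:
$f{\left(L \right)} = -13$
$m{\left(U,g \right)} = 256$ ($m{\left(U,g \right)} = 16^{2} = 256$)
$- \frac{207968}{m{\left(f{\left(21 \right)},-315 \right)}} + \frac{222787}{346117} = - \frac{207968}{256} + \frac{222787}{346117} = \left(-207968\right) \frac{1}{256} + 222787 \cdot \frac{1}{346117} = - \frac{6499}{8} + \frac{222787}{346117} = - \frac{2247632087}{2768936}$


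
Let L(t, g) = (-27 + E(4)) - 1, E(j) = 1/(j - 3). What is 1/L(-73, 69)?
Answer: -1/27 ≈ -0.037037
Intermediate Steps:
E(j) = 1/(-3 + j)
L(t, g) = -27 (L(t, g) = (-27 + 1/(-3 + 4)) - 1 = (-27 + 1/1) - 1 = (-27 + 1) - 1 = -26 - 1 = -27)
1/L(-73, 69) = 1/(-27) = -1/27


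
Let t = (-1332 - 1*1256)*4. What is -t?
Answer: 10352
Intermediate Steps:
t = -10352 (t = (-1332 - 1256)*4 = -2588*4 = -10352)
-t = -1*(-10352) = 10352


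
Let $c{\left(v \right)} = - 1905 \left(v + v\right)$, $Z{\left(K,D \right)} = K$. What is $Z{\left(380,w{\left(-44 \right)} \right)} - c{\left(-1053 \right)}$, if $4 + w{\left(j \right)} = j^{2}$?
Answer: $-4011550$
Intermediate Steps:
$w{\left(j \right)} = -4 + j^{2}$
$c{\left(v \right)} = - 3810 v$ ($c{\left(v \right)} = - 1905 \cdot 2 v = - 3810 v$)
$Z{\left(380,w{\left(-44 \right)} \right)} - c{\left(-1053 \right)} = 380 - \left(-3810\right) \left(-1053\right) = 380 - 4011930 = -4011550$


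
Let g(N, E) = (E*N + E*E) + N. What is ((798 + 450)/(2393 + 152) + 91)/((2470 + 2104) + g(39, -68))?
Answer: 232843/16758825 ≈ 0.013894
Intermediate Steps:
g(N, E) = N + E² + E*N (g(N, E) = (E*N + E²) + N = (E² + E*N) + N = N + E² + E*N)
((798 + 450)/(2393 + 152) + 91)/((2470 + 2104) + g(39, -68)) = ((798 + 450)/(2393 + 152) + 91)/((2470 + 2104) + (39 + (-68)² - 68*39)) = (1248/2545 + 91)/(4574 + (39 + 4624 - 2652)) = (1248*(1/2545) + 91)/(4574 + 2011) = (1248/2545 + 91)/6585 = (232843/2545)*(1/6585) = 232843/16758825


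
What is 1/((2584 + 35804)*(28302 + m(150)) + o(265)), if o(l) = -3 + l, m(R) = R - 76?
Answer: 1/1089298150 ≈ 9.1802e-10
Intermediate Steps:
m(R) = -76 + R
1/((2584 + 35804)*(28302 + m(150)) + o(265)) = 1/((2584 + 35804)*(28302 + (-76 + 150)) + (-3 + 265)) = 1/(38388*(28302 + 74) + 262) = 1/(38388*28376 + 262) = 1/(1089297888 + 262) = 1/1089298150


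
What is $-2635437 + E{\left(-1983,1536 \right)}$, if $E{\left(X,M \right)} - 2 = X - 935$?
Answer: $-2638353$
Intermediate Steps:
$E{\left(X,M \right)} = -933 + X$ ($E{\left(X,M \right)} = 2 + \left(X - 935\right) = 2 + \left(-935 + X\right) = -933 + X$)
$-2635437 + E{\left(-1983,1536 \right)} = -2635437 - 2916 = -2638353$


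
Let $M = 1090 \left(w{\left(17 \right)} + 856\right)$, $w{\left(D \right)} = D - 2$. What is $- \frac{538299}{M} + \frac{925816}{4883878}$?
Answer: $- \frac{875013095641}{2318352467210} \approx -0.37743$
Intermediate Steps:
$w{\left(D \right)} = -2 + D$
$M = 949390$ ($M = 1090 \left(\left(-2 + 17\right) + 856\right) = 1090 \left(15 + 856\right) = 1090 \cdot 871 = 949390$)
$- \frac{538299}{M} + \frac{925816}{4883878} = - \frac{538299}{949390} + \frac{925816}{4883878} = \left(-538299\right) \frac{1}{949390} + 925816 \cdot \frac{1}{4883878} = - \frac{538299}{949390} + \frac{462908}{2441939} = - \frac{875013095641}{2318352467210}$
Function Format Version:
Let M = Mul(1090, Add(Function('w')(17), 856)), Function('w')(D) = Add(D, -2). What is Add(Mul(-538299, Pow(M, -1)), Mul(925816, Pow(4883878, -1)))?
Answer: Rational(-875013095641, 2318352467210) ≈ -0.37743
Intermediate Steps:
Function('w')(D) = Add(-2, D)
M = 949390 (M = Mul(1090, Add(Add(-2, 17), 856)) = Mul(1090, Add(15, 856)) = Mul(1090, 871) = 949390)
Add(Mul(-538299, Pow(M, -1)), Mul(925816, Pow(4883878, -1))) = Add(Mul(-538299, Pow(949390, -1)), Mul(925816, Pow(4883878, -1))) = Add(Mul(-538299, Rational(1, 949390)), Mul(925816, Rational(1, 4883878))) = Add(Rational(-538299, 949390), Rational(462908, 2441939)) = Rational(-875013095641, 2318352467210)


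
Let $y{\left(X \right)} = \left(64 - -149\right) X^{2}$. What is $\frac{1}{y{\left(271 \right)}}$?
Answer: $\frac{1}{15642933} \approx 6.3927 \cdot 10^{-8}$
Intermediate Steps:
$y{\left(X \right)} = 213 X^{2}$ ($y{\left(X \right)} = \left(64 + 149\right) X^{2} = 213 X^{2}$)
$\frac{1}{y{\left(271 \right)}} = \frac{1}{213 \cdot 271^{2}} = \frac{1}{213 \cdot 73441} = \frac{1}{15642933}$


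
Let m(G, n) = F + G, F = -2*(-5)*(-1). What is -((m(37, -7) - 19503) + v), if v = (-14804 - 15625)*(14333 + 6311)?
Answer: 628195752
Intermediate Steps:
v = -628176276 (v = -30429*20644 = -628176276)
F = -10 (F = 10*(-1) = -10)
m(G, n) = -10 + G
-((m(37, -7) - 19503) + v) = -(((-10 + 37) - 19503) - 628176276) = -((27 - 19503) - 628176276) = -(-19476 - 628176276) = -1*(-628195752) = 628195752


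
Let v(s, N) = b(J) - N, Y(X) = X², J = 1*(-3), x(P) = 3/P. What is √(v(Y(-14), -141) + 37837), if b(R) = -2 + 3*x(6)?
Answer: √151910/2 ≈ 194.88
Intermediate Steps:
J = -3
b(R) = -½ (b(R) = -2 + 3*(3/6) = -2 + 3*(3*(⅙)) = -2 + 3*(½) = -2 + 3/2 = -½)
v(s, N) = -½ - N
√(v(Y(-14), -141) + 37837) = √((-½ - 1*(-141)) + 37837) = √((-½ + 141) + 37837) = √(281/2 + 37837) = √(75955/2) = √151910/2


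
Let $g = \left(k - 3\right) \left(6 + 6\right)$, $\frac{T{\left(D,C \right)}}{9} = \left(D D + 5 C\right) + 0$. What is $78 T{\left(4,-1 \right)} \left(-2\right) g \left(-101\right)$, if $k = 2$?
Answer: $-18718128$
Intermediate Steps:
$T{\left(D,C \right)} = 9 D^{2} + 45 C$ ($T{\left(D,C \right)} = 9 \left(\left(D D + 5 C\right) + 0\right) = 9 \left(\left(D^{2} + 5 C\right) + 0\right) = 9 \left(D^{2} + 5 C\right) = 9 D^{2} + 45 C$)
$g = -12$ ($g = \left(2 - 3\right) \left(6 + 6\right) = \left(-1\right) 12 = -12$)
$78 T{\left(4,-1 \right)} \left(-2\right) g \left(-101\right) = 78 \left(9 \cdot 4^{2} + 45 \left(-1\right)\right) \left(-2\right) \left(-12\right) \left(-101\right) = 78 \left(9 \cdot 16 - 45\right) \left(-2\right) \left(-12\right) \left(-101\right) = 78 \left(144 - 45\right) \left(-2\right) \left(-12\right) \left(-101\right) = 78 \cdot 99 \left(-2\right) \left(-12\right) \left(-101\right) = 78 \left(\left(-198\right) \left(-12\right)\right) \left(-101\right) = 78 \cdot 2376 \left(-101\right) = 185328 \left(-101\right) = -18718128$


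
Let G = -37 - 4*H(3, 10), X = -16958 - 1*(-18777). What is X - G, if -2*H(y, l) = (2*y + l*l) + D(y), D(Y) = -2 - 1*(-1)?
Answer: 1646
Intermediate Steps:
D(Y) = -1 (D(Y) = -2 + 1 = -1)
H(y, l) = 1/2 - y - l**2/2 (H(y, l) = -((2*y + l*l) - 1)/2 = -((2*y + l**2) - 1)/2 = -((l**2 + 2*y) - 1)/2 = -(-1 + l**2 + 2*y)/2 = 1/2 - y - l**2/2)
X = 1819 (X = -16958 + 18777 = 1819)
G = 173 (G = -37 - 4*(1/2 - 1*3 - 1/2*10**2) = -37 - 4*(1/2 - 3 - 1/2*100) = -37 - 4*(1/2 - 3 - 50) = -37 - 4*(-105/2) = -37 + 210 = 173)
X - G = 1819 - 1*173 = 1819 - 173 = 1646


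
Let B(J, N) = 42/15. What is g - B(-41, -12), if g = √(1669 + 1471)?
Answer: -14/5 + 2*√785 ≈ 53.236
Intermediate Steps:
B(J, N) = 14/5 (B(J, N) = 42*(1/15) = 14/5)
g = 2*√785 (g = √3140 = 2*√785 ≈ 56.036)
g - B(-41, -12) = 2*√785 - 1*14/5 = 2*√785 - 14/5 = -14/5 + 2*√785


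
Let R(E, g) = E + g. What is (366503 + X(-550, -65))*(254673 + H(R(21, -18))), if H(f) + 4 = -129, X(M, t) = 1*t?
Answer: 93273128520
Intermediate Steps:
X(M, t) = t
H(f) = -133 (H(f) = -4 - 129 = -133)
(366503 + X(-550, -65))*(254673 + H(R(21, -18))) = (366503 - 65)*(254673 - 133) = 366438*254540 = 93273128520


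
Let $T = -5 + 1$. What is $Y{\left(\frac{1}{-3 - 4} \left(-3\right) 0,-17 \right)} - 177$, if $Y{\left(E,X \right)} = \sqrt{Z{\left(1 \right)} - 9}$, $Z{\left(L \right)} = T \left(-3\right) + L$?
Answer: $-175$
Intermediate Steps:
$T = -4$
$Z{\left(L \right)} = 12 + L$ ($Z{\left(L \right)} = \left(-4\right) \left(-3\right) + L = 12 + L$)
$Y{\left(E,X \right)} = 2$ ($Y{\left(E,X \right)} = \sqrt{\left(12 + 1\right) - 9} = \sqrt{13 - 9} = \sqrt{4} = 2$)
$Y{\left(\frac{1}{-3 - 4} \left(-3\right) 0,-17 \right)} - 177 = 2 - 177 = -175$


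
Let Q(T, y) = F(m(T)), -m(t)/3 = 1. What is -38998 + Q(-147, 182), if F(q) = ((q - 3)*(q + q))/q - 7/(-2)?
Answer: -78013/2 ≈ -39007.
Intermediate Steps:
m(t) = -3 (m(t) = -3*1 = -3)
F(q) = -5/2 + 2*q (F(q) = ((-3 + q)*(2*q))/q - 7*(-½) = (2*q*(-3 + q))/q + 7/2 = (-6 + 2*q) + 7/2 = -5/2 + 2*q)
Q(T, y) = -17/2 (Q(T, y) = -5/2 + 2*(-3) = -5/2 - 6 = -17/2)
-38998 + Q(-147, 182) = -38998 - 17/2 = -78013/2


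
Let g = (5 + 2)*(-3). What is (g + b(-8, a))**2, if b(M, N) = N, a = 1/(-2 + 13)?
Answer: 52900/121 ≈ 437.19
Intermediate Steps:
a = 1/11 ≈ 0.090909
g = -21 (g = 7*(-3) = -21)
(g + b(-8, a))**2 = (-21 + 1/11)**2 = (-230/11)**2 = 52900/121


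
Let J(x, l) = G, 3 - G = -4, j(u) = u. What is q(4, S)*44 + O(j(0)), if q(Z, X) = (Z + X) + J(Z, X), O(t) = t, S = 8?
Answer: 836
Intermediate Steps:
G = 7 (G = 3 - 1*(-4) = 3 + 4 = 7)
J(x, l) = 7
q(Z, X) = 7 + X + Z (q(Z, X) = (Z + X) + 7 = (X + Z) + 7 = 7 + X + Z)
q(4, S)*44 + O(j(0)) = (7 + 8 + 4)*44 + 0 = 19*44 + 0 = 836 + 0 = 836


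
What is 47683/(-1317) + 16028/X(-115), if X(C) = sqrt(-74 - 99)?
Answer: -47683/1317 - 16028*I*sqrt(173)/173 ≈ -36.206 - 1218.6*I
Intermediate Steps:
X(C) = I*sqrt(173) (X(C) = sqrt(-173) = I*sqrt(173))
47683/(-1317) + 16028/X(-115) = 47683/(-1317) + 16028/((I*sqrt(173))) = 47683*(-1/1317) + 16028*(-I*sqrt(173)/173) = -47683/1317 - 16028*I*sqrt(173)/173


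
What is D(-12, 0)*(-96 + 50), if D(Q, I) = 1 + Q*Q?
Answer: -6670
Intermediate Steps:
D(Q, I) = 1 + Q**2
D(-12, 0)*(-96 + 50) = (1 + (-12)**2)*(-96 + 50) = (1 + 144)*(-46) = 145*(-46) = -6670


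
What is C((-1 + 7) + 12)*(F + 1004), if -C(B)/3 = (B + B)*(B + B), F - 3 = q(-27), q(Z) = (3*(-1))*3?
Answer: -3880224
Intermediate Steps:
q(Z) = -9 (q(Z) = -3*3 = -9)
F = -6 (F = 3 - 9 = -6)
C(B) = -12*B**2 (C(B) = -3*(B + B)*(B + B) = -3*2*B*2*B = -12*B**2)
C((-1 + 7) + 12)*(F + 1004) = (-12*((-1 + 7) + 12)**2)*(-6 + 1004) = -12*(6 + 12)**2*998 = -12*18**2*998 = -12*324*998 = -3888*998 = -3880224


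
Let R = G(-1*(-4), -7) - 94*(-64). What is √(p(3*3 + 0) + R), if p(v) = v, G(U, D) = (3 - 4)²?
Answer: √6026 ≈ 77.627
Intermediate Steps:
G(U, D) = 1 (G(U, D) = (-1)² = 1)
R = 6017 (R = 1 - 94*(-64) = 1 + 6016 = 6017)
√(p(3*3 + 0) + R) = √((3*3 + 0) + 6017) = √((9 + 0) + 6017) = √(9 + 6017) = √6026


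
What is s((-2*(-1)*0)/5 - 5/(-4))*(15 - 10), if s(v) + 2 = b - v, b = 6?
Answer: 55/4 ≈ 13.750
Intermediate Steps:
s(v) = 4 - v (s(v) = -2 + (6 - v) = 4 - v)
s((-2*(-1)*0)/5 - 5/(-4))*(15 - 10) = (4 - ((-2*(-1)*0)/5 - 5/(-4)))*(15 - 10) = (4 - ((2*0)*(1/5) - 5*(-1/4)))*5 = (4 - (0*(1/5) + 5/4))*5 = (4 - (0 + 5/4))*5 = (4 - 1*5/4)*5 = (4 - 5/4)*5 = (11/4)*5 = 55/4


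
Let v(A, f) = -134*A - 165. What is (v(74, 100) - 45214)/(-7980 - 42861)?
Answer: 55295/50841 ≈ 1.0876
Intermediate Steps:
v(A, f) = -165 - 134*A
(v(74, 100) - 45214)/(-7980 - 42861) = ((-165 - 134*74) - 45214)/(-7980 - 42861) = ((-165 - 9916) - 45214)/(-50841) = (-10081 - 45214)*(-1/50841) = -55295*(-1/50841) = 55295/50841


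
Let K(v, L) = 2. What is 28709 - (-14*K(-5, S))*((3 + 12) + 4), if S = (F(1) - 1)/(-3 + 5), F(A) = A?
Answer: 29241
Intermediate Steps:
S = 0 (S = (1 - 1)/(-3 + 5) = 0/2 = 0*(1/2) = 0)
28709 - (-14*K(-5, S))*((3 + 12) + 4) = 28709 - (-14*2)*((3 + 12) + 4) = 28709 - (-28)*(15 + 4) = 28709 - (-28)*19 = 28709 - 1*(-532) = 28709 + 532 = 29241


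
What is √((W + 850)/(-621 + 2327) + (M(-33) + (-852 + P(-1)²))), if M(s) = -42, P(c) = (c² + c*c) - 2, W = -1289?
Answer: I*√2602678718/1706 ≈ 29.904*I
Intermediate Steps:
P(c) = -2 + 2*c² (P(c) = (c² + c²) - 2 = 2*c² - 2 = -2 + 2*c²)
√((W + 850)/(-621 + 2327) + (M(-33) + (-852 + P(-1)²))) = √((-1289 + 850)/(-621 + 2327) + (-42 + (-852 + (-2 + 2*(-1)²)²))) = √(-439/1706 + (-42 + (-852 + (-2 + 2*1)²))) = √(-439*1/1706 + (-42 + (-852 + (-2 + 2)²))) = √(-439/1706 + (-42 + (-852 + 0²))) = √(-439/1706 + (-42 + (-852 + 0))) = √(-439/1706 + (-42 - 852)) = √(-439/1706 - 894) = √(-1525603/1706) = I*√2602678718/1706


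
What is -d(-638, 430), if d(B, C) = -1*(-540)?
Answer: -540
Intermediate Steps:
d(B, C) = 540
-d(-638, 430) = -1*540 = -540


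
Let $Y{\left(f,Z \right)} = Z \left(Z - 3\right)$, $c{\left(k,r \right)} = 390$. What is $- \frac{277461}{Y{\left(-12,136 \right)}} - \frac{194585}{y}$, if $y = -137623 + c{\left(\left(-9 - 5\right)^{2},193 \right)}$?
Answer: $- \frac{34557151933}{2482270504} \approx -13.922$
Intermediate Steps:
$y = -137233$ ($y = -137623 + 390 = -137233$)
$Y{\left(f,Z \right)} = Z \left(-3 + Z\right)$
$- \frac{277461}{Y{\left(-12,136 \right)}} - \frac{194585}{y} = - \frac{277461}{136 \left(-3 + 136\right)} - \frac{194585}{-137233} = - \frac{277461}{136 \cdot 133} - - \frac{194585}{137233} = - \frac{277461}{18088} + \frac{194585}{137233} = - \frac{34557151933}{2482270504}$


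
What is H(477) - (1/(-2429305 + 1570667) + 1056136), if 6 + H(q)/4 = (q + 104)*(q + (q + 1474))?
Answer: 3938153490657/858638 ≈ 4.5865e+6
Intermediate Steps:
H(q) = -24 + 4*(104 + q)*(1474 + 2*q) (H(q) = -24 + 4*((q + 104)*(q + (q + 1474))) = -24 + 4*((104 + q)*(q + (1474 + q))) = -24 + 4*((104 + q)*(1474 + 2*q)) = -24 + 4*(104 + q)*(1474 + 2*q))
H(477) - (1/(-2429305 + 1570667) + 1056136) = (613160 + 8*477² + 6728*477) - (1/(-2429305 + 1570667) + 1056136) = (613160 + 8*227529 + 3209256) - (1/(-858638) + 1056136) = (613160 + 1820232 + 3209256) - (-1/858638 + 1056136) = 5642648 - 1*906838502767/858638 = 5642648 - 906838502767/858638 = 3938153490657/858638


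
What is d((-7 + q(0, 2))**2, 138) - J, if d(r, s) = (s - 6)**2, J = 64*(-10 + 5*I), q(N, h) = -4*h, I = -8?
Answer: 20624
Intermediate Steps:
J = -3200 (J = 64*(-10 + 5*(-8)) = 64*(-10 - 40) = 64*(-50) = -3200)
d(r, s) = (-6 + s)**2
d((-7 + q(0, 2))**2, 138) - J = (-6 + 138)**2 - 1*(-3200) = 132**2 + 3200 = 17424 + 3200 = 20624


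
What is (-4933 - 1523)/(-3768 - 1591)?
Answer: 6456/5359 ≈ 1.2047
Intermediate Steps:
(-4933 - 1523)/(-3768 - 1591) = -6456/(-5359) = -6456*(-1/5359) = 6456/5359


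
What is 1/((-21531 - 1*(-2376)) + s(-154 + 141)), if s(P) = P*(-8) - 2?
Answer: -1/19053 ≈ -5.2485e-5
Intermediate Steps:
s(P) = -2 - 8*P (s(P) = -8*P - 2 = -2 - 8*P)
1/((-21531 - 1*(-2376)) + s(-154 + 141)) = 1/((-21531 - 1*(-2376)) + (-2 - 8*(-154 + 141))) = 1/((-21531 + 2376) + (-2 - 8*(-13))) = 1/(-19155 + (-2 + 104)) = 1/(-19155 + 102) = 1/(-19053) = -1/19053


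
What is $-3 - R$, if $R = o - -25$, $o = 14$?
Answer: $-42$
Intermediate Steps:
$R = 39$ ($R = 14 - -25 = 14 + 25 = 39$)
$-3 - R = -3 - 39 = -42$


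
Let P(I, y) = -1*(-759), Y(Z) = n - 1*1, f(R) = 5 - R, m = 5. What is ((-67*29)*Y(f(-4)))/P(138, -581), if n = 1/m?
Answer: 7772/3795 ≈ 2.0480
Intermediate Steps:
n = ⅕ (n = 1/5 = ⅕ ≈ 0.20000)
Y(Z) = -⅘ (Y(Z) = ⅕ - 1*1 = ⅕ - 1 = -⅘)
P(I, y) = 759
((-67*29)*Y(f(-4)))/P(138, -581) = (-67*29*(-⅘))/759 = -1943*(-⅘)*(1/759) = (7772/5)*(1/759) = 7772/3795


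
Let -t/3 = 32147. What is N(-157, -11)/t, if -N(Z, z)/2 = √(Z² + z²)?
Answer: 2*√24770/96441 ≈ 0.0032639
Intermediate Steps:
t = -96441 (t = -3*32147 = -96441)
N(Z, z) = -2*√(Z² + z²)
N(-157, -11)/t = -2*√((-157)² + (-11)²)/(-96441) = -2*√(24649 + 121)*(-1/96441) = -2*√24770*(-1/96441) = 2*√24770/96441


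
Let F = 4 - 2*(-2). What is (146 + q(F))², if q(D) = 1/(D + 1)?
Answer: 1729225/81 ≈ 21348.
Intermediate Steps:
F = 8 (F = 4 + 4 = 8)
q(D) = 1/(1 + D)
(146 + q(F))² = (146 + 1/(1 + 8))² = (146 + 1/9)² = (146 + ⅑)² = (1315/9)² = 1729225/81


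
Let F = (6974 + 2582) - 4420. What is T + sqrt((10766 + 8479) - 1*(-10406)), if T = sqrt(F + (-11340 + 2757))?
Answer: sqrt(29651) + 3*I*sqrt(383) ≈ 172.19 + 58.711*I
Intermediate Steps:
F = 5136 (F = 9556 - 4420 = 5136)
T = 3*I*sqrt(383) (T = sqrt(5136 + (-11340 + 2757)) = sqrt(5136 - 8583) = sqrt(-3447) = 3*I*sqrt(383) ≈ 58.711*I)
T + sqrt((10766 + 8479) - 1*(-10406)) = 3*I*sqrt(383) + sqrt((10766 + 8479) - 1*(-10406)) = 3*I*sqrt(383) + sqrt(19245 + 10406) = 3*I*sqrt(383) + sqrt(29651) = sqrt(29651) + 3*I*sqrt(383)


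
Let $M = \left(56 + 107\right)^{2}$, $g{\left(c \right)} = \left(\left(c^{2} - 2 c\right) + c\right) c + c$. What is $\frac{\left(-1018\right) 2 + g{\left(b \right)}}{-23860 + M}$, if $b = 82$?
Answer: $\frac{542690}{2709} \approx 200.33$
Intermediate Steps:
$g{\left(c \right)} = c + c \left(c^{2} - c\right)$ ($g{\left(c \right)} = \left(c^{2} - c\right) c + c = c \left(c^{2} - c\right) + c = c + c \left(c^{2} - c\right)$)
$M = 26569$ ($M = 163^{2} = 26569$)
$\frac{\left(-1018\right) 2 + g{\left(b \right)}}{-23860 + M} = \frac{\left(-1018\right) 2 + 82 \left(1 + 82^{2} - 82\right)}{-23860 + 26569} = \frac{-2036 + 82 \left(1 + 6724 - 82\right)}{2709} = \left(-2036 + 82 \cdot 6643\right) \frac{1}{2709} = \left(-2036 + 544726\right) \frac{1}{2709} = 542690 \cdot \frac{1}{2709} = \frac{542690}{2709}$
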